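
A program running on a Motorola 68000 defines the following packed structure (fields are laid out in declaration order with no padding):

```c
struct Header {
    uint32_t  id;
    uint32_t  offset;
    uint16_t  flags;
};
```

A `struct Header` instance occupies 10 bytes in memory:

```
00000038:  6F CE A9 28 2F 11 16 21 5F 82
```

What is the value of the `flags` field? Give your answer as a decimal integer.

24450

`flags` follows `id` (4 B), `offset` (4 B), so it starts at offset 4 + 4 = 8 and occupies 2 bytes.
Bytes at offsets 8..9: 5F 82.
Big-endian stores the most-significant byte at the lowest address.
The bytes are already most-significant first: 0x5F82.
0x5F82 = 24450.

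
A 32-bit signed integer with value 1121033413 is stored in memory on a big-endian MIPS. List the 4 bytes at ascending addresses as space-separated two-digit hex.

1121033413 in hexadecimal, padded to 32 bits, is 0x42D19CC5.
Split into bytes (most-significant first): 42 D1 9C C5.
Big-endian: lowest address holds the most-significant byte.
So the memory order matches the most-significant-first order: 42 D1 9C C5.

42 D1 9C C5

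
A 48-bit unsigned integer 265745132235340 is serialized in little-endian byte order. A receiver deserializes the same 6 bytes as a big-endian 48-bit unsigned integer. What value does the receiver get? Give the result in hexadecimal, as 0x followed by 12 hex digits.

265745132235340 in 48-bit hexadecimal is 0xF1B19C352A4C.
Stored little-endian, the bytes at ascending addresses are 4C 2A 35 9C B1 F1.
Read back as big-endian, the last byte is least significant, giving 0x4C2A359CB1F1.

0x4C2A359CB1F1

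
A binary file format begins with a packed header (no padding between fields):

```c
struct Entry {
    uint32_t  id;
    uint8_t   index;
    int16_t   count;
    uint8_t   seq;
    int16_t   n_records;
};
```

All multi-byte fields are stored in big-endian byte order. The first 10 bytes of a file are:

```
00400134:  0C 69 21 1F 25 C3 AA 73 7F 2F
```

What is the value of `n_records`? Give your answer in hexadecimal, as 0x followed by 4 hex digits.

0x7F2F

`n_records` follows `id` (4 B), `index` (1 B), `count` (2 B), `seq` (1 B), so it starts at offset 4 + 1 + 2 + 1 = 8 and occupies 2 bytes.
Bytes at offsets 8..9: 7F 2F.
In big-endian order the high byte comes first in memory.
The bytes are already most-significant first: 0x7F2F.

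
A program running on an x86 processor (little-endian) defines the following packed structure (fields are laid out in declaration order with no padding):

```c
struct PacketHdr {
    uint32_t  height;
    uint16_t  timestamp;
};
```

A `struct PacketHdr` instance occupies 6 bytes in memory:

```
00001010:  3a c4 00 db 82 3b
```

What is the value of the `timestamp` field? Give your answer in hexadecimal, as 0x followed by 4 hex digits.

0x3B82

`timestamp` follows `height` (4 bytes), so it starts at byte offset 4 and occupies 2 bytes.
Bytes at offsets 4..5: 82 3B.
Little-endian stores the least-significant byte at the lowest address.
Reassemble most-significant byte first: 3B 82 → 0x3B82.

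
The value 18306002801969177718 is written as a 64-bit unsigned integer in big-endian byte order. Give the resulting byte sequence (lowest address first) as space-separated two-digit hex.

18306002801969177718 in hexadecimal, padded to 64 bits, is 0xFE0BFC8F1CADA476.
Split into bytes (most-significant first): FE 0B FC 8F 1C AD A4 76.
In big-endian order the high byte comes first in memory.
So the memory order matches the most-significant-first order: FE 0B FC 8F 1C AD A4 76.

FE 0B FC 8F 1C AD A4 76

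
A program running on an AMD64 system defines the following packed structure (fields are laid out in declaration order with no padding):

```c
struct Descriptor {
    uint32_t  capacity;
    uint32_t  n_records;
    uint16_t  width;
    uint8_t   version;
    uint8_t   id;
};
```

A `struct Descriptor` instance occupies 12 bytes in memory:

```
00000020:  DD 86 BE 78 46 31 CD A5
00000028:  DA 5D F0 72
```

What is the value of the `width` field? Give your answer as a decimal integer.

`width` follows `capacity` (4 B), `n_records` (4 B), so it starts at offset 4 + 4 = 8 and occupies 2 bytes.
Bytes at offsets 8..9: DA 5D.
In little-endian order the low byte comes first in memory.
Reassemble most-significant byte first: 5D DA → 0x5DDA.
0x5DDA = 24026.

24026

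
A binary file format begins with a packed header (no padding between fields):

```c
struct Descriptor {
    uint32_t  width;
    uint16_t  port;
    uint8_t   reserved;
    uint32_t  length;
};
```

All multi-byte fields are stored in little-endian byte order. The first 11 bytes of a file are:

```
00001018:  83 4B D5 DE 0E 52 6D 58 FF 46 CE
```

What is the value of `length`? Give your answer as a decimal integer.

`length` follows `width` (4 B), `port` (2 B), `reserved` (1 B), so it starts at offset 4 + 2 + 1 = 7 and occupies 4 bytes.
Bytes at offsets 7..10: 58 FF 46 CE.
Little-endian stores the least-significant byte at the lowest address.
Reassemble most-significant byte first: CE 46 FF 58 → 0xCE46FF58.
0xCE46FF58 = 3460759384.

3460759384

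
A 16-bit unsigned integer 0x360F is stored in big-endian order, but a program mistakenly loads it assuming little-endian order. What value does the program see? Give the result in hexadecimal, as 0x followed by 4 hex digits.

0x0F36

Stored big-endian, the bytes at ascending addresses are 36 0F.
Read back as little-endian, the first byte is least significant, giving 0x0F36.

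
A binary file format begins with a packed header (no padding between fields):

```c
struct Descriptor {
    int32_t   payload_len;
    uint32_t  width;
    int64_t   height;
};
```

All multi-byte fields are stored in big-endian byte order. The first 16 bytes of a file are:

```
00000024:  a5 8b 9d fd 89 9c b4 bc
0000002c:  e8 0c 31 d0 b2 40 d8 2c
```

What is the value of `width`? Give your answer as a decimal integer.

2308748476

`width` follows `payload_len` (4 bytes), so it starts at byte offset 4 and occupies 4 bytes.
Bytes at offsets 4..7: 89 9C B4 BC.
Big-endian: lowest address holds the most-significant byte.
The bytes are already most-significant first: 0x899CB4BC.
0x899CB4BC = 2308748476.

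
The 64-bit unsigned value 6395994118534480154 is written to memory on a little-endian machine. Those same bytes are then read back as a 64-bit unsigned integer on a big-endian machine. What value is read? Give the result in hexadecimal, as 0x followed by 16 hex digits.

0x1A41BC6CC322C358

6395994118534480154 in 64-bit hexadecimal is 0x58C322C36CBC411A.
Stored little-endian, the bytes at ascending addresses are 1A 41 BC 6C C3 22 C3 58.
Read back as big-endian, the last byte is least significant, giving 0x1A41BC6CC322C358.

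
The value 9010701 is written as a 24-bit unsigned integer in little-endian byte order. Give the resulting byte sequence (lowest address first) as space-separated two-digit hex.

9010701 in hexadecimal, padded to 24 bits, is 0x897E0D.
Split into bytes (most-significant first): 89 7E 0D.
Little-endian stores the least-significant byte at the lowest address.
So at ascending addresses the bytes are 0D 7E 89.

0D 7E 89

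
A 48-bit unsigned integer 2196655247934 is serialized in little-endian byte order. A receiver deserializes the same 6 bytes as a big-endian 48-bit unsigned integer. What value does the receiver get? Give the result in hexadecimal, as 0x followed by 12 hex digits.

2196655247934 in 48-bit hexadecimal is 0x01FF72DB123E.
Stored little-endian, the bytes at ascending addresses are 3E 12 DB 72 FF 01.
Read back as big-endian, the last byte is least significant, giving 0x3E12DB72FF01.

0x3E12DB72FF01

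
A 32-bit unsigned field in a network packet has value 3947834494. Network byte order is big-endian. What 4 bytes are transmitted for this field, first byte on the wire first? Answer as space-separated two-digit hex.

EB 4F 2C 7E

3947834494 in hexadecimal, padded to 32 bits, is 0xEB4F2C7E.
Split into bytes (most-significant first): EB 4F 2C 7E.
Big-endian: lowest address holds the most-significant byte.
So the memory order matches the most-significant-first order: EB 4F 2C 7E.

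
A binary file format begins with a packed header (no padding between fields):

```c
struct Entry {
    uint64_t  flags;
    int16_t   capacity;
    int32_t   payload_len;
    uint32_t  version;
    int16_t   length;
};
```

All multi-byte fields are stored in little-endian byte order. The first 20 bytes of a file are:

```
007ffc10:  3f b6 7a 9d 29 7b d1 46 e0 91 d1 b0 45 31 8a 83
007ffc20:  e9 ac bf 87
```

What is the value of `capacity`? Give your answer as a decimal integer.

`capacity` follows `flags` (8 bytes), so it starts at byte offset 8 and occupies 2 bytes.
Bytes at offsets 8..9: E0 91.
Little-endian: lowest address holds the least-significant byte.
Reassemble most-significant byte first: 91 E0 → 0x91E0.
Top bit is set, so as a signed 16-bit value this is 0x91E0 − 2^16 = -28192.

-28192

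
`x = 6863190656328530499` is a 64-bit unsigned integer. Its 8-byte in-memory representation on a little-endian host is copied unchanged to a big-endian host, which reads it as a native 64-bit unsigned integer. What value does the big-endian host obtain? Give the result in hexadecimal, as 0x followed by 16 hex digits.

6863190656328530499 in 64-bit hexadecimal is 0x5F3EF38A083DFA43.
Stored little-endian, the bytes at ascending addresses are 43 FA 3D 08 8A F3 3E 5F.
Read back as big-endian, the last byte is least significant, giving 0x43FA3D088AF33E5F.

0x43FA3D088AF33E5F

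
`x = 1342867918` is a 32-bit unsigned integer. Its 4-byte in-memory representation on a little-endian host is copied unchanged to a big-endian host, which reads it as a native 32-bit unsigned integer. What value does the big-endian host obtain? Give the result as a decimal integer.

1342867918 in 32-bit hexadecimal is 0x500A89CE.
Stored little-endian, the bytes at ascending addresses are CE 89 0A 50.
Read back as big-endian, the last byte is least significant, giving 0xCE890A50.
0xCE890A50 = 3465087568.

3465087568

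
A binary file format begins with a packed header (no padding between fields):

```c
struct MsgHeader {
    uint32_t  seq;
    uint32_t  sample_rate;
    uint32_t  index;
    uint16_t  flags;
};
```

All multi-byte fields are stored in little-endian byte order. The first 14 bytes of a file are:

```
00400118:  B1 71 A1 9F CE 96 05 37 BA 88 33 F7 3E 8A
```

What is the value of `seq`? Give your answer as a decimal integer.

`seq` is the first field, at byte offset 0, occupying 4 bytes.
Bytes at offsets 0..3: B1 71 A1 9F.
In little-endian order the low byte comes first in memory.
Reassemble most-significant byte first: 9F A1 71 B1 → 0x9FA171B1.
0x9FA171B1 = 2678157745.

2678157745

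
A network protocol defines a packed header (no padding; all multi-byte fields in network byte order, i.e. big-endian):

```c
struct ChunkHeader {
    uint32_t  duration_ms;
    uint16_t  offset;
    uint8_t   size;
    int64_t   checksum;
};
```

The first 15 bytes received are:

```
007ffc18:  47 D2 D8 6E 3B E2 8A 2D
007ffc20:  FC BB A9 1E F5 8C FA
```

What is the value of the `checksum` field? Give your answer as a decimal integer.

3313729760881118458

`checksum` follows `duration_ms` (4 B), `offset` (2 B), `size` (1 B), so it starts at offset 4 + 2 + 1 = 7 and occupies 8 bytes.
Bytes at offsets 7..14: 2D FC BB A9 1E F5 8C FA.
In big-endian order the high byte comes first in memory.
The bytes are already most-significant first: 0x2DFCBBA91EF58CFA.
0x2DFCBBA91EF58CFA = 3313729760881118458.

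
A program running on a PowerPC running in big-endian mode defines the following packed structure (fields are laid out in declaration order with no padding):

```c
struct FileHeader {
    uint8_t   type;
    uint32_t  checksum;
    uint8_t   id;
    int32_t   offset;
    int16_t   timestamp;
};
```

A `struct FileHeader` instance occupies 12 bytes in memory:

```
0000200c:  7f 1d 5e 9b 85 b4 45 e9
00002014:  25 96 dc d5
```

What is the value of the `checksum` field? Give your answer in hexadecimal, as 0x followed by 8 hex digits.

0x1D5E9B85

`checksum` follows `type` (1 byte), so it starts at byte offset 1 and occupies 4 bytes.
Bytes at offsets 1..4: 1D 5E 9B 85.
In big-endian order the high byte comes first in memory.
The bytes are already most-significant first: 0x1D5E9B85.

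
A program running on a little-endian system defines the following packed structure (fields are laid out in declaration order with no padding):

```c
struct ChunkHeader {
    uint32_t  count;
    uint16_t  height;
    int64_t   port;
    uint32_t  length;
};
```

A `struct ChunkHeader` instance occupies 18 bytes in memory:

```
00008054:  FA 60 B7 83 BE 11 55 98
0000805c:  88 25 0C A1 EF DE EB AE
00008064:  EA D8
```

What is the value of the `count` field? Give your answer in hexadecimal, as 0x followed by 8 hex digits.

`count` is the first field, at byte offset 0, occupying 4 bytes.
Bytes at offsets 0..3: FA 60 B7 83.
In little-endian order the low byte comes first in memory.
Reassemble most-significant byte first: 83 B7 60 FA → 0x83B760FA.

0x83B760FA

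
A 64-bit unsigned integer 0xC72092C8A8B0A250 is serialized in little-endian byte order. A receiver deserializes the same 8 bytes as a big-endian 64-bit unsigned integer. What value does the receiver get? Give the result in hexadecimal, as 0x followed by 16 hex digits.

0x50A2B0A8C89220C7

Stored little-endian, the bytes at ascending addresses are 50 A2 B0 A8 C8 92 20 C7.
Read back as big-endian, the last byte is least significant, giving 0x50A2B0A8C89220C7.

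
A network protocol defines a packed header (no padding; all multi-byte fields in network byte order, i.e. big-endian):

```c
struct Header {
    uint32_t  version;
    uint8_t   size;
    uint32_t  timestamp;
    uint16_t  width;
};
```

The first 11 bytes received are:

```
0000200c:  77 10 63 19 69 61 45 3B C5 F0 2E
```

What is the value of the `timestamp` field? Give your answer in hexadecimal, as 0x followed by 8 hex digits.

0x61453BC5

`timestamp` follows `version` (4 B), `size` (1 B), so it starts at offset 4 + 1 = 5 and occupies 4 bytes.
Bytes at offsets 5..8: 61 45 3B C5.
Big-endian: lowest address holds the most-significant byte.
The bytes are already most-significant first: 0x61453BC5.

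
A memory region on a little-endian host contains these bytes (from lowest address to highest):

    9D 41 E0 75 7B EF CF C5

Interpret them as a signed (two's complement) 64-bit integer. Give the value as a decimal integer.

-4192869414520995427

In little-endian order the low byte comes first in memory.
Reassemble most-significant byte first: C5 CF EF 7B 75 E0 41 9D → 0xC5CFEF7B75E0419D.
Top bit is set, so as a signed 64-bit value this is 0xC5CFEF7B75E0419D − 2^64 = -4192869414520995427.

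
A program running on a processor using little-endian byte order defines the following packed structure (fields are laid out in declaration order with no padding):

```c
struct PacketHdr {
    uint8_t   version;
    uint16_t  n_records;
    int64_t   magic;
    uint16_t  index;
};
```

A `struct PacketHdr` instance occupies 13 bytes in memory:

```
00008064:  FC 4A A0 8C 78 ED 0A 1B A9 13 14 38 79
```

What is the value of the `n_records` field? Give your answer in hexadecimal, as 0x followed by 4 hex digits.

`n_records` follows `version` (1 byte), so it starts at byte offset 1 and occupies 2 bytes.
Bytes at offsets 1..2: 4A A0.
Little-endian: lowest address holds the least-significant byte.
Reassemble most-significant byte first: A0 4A → 0xA04A.

0xA04A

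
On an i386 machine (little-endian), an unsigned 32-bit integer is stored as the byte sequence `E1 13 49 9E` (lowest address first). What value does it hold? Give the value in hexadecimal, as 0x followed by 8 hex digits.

0x9E4913E1

Little-endian: lowest address holds the least-significant byte.
Reassemble most-significant byte first: 9E 49 13 E1 → 0x9E4913E1.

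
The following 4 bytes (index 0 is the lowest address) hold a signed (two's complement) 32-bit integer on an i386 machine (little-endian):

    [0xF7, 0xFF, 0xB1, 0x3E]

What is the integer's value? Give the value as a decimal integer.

Little-endian stores the least-significant byte at the lowest address.
Reassemble most-significant byte first: 3E B1 FF F7 → 0x3EB1FFF7.
0x3EB1FFF7 = 1051852791.

1051852791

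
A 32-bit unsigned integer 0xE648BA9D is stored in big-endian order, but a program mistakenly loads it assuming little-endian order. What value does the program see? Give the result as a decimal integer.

Stored big-endian, the bytes at ascending addresses are E6 48 BA 9D.
Read back as little-endian, the first byte is least significant, giving 0x9DBA48E6.
0x9DBA48E6 = 2646231270.

2646231270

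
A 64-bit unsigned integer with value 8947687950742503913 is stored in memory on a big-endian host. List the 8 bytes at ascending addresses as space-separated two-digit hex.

7C 2C 92 C8 C9 0C C1 E9

8947687950742503913 in hexadecimal, padded to 64 bits, is 0x7C2C92C8C90CC1E9.
Split into bytes (most-significant first): 7C 2C 92 C8 C9 0C C1 E9.
Big-endian: lowest address holds the most-significant byte.
So the memory order matches the most-significant-first order: 7C 2C 92 C8 C9 0C C1 E9.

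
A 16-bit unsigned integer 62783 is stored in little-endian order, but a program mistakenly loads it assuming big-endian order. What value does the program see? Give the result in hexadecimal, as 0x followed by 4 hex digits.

62783 in 16-bit hexadecimal is 0xF53F.
Stored little-endian, the bytes at ascending addresses are 3F F5.
Read back as big-endian, the last byte is least significant, giving 0x3FF5.

0x3FF5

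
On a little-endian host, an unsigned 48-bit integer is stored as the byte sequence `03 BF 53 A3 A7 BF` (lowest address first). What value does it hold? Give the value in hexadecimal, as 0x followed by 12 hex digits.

0xBFA7A353BF03

Little-endian: lowest address holds the least-significant byte.
Reassemble most-significant byte first: BF A7 A3 53 BF 03 → 0xBFA7A353BF03.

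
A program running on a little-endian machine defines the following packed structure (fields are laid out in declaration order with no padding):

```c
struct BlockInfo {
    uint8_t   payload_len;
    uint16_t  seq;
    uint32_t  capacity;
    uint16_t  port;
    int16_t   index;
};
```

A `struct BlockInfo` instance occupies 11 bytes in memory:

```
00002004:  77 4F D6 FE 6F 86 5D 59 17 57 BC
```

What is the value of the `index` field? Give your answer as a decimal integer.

-17321

`index` follows `payload_len` (1 B), `seq` (2 B), `capacity` (4 B), `port` (2 B), so it starts at offset 1 + 2 + 4 + 2 = 9 and occupies 2 bytes.
Bytes at offsets 9..10: 57 BC.
In little-endian order the low byte comes first in memory.
Reassemble most-significant byte first: BC 57 → 0xBC57.
Top bit is set, so as a signed 16-bit value this is 0xBC57 − 2^16 = -17321.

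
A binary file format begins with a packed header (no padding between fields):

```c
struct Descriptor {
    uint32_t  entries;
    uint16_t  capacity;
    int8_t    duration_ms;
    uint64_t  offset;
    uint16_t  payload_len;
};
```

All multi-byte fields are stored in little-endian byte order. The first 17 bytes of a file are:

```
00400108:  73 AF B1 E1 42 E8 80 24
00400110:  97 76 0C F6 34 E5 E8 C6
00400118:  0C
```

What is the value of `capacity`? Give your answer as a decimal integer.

`capacity` follows `entries` (4 bytes), so it starts at byte offset 4 and occupies 2 bytes.
Bytes at offsets 4..5: 42 E8.
Little-endian: lowest address holds the least-significant byte.
Reassemble most-significant byte first: E8 42 → 0xE842.
0xE842 = 59458.

59458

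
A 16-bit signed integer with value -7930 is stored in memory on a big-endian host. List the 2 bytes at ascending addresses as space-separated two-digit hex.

Two's complement of -7930 in 16 bits: 7930 = 0x1EFA; invert → 0xE105; add 1 → 0xE106.
Split into bytes (most-significant first): E1 06.
In big-endian order the high byte comes first in memory.
So the memory order matches the most-significant-first order: E1 06.

E1 06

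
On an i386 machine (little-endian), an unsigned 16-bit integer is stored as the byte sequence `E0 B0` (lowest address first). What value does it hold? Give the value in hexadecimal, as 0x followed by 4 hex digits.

0xB0E0

Little-endian stores the least-significant byte at the lowest address.
Reassemble most-significant byte first: B0 E0 → 0xB0E0.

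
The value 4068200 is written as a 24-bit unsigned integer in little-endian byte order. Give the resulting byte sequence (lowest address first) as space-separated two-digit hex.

4068200 in hexadecimal, padded to 24 bits, is 0x3E1368.
Split into bytes (most-significant first): 3E 13 68.
In little-endian order the low byte comes first in memory.
So at ascending addresses the bytes are 68 13 3E.

68 13 3E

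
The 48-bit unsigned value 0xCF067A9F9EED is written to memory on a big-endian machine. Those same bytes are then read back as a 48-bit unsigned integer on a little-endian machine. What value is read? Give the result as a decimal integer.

Stored big-endian, the bytes at ascending addresses are CF 06 7A 9F 9E ED.
Read back as little-endian, the first byte is least significant, giving 0xED9E9F7A06CF.
0xED9E9F7A06CF = 261265536190159.

261265536190159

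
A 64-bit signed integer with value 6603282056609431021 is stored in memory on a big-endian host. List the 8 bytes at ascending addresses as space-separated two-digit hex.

6603282056609431021 in hexadecimal, padded to 64 bits, is 0x5BA3920B77EA7DED.
Split into bytes (most-significant first): 5B A3 92 0B 77 EA 7D ED.
Big-endian stores the most-significant byte at the lowest address.
So the memory order matches the most-significant-first order: 5B A3 92 0B 77 EA 7D ED.

5B A3 92 0B 77 EA 7D ED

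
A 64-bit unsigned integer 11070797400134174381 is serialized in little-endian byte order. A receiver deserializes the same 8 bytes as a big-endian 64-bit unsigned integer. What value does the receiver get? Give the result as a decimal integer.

12521784254111130521

11070797400134174381 in 64-bit hexadecimal is 0x99A35F946F50C6AD.
Stored little-endian, the bytes at ascending addresses are AD C6 50 6F 94 5F A3 99.
Read back as big-endian, the last byte is least significant, giving 0xADC6506F945FA399.
0xADC6506F945FA399 = 12521784254111130521.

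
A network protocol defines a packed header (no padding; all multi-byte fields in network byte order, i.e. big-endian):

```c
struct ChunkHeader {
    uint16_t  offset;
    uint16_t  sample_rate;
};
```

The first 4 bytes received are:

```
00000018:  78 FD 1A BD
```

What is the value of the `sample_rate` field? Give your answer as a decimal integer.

6845

`sample_rate` follows `offset` (2 bytes), so it starts at byte offset 2 and occupies 2 bytes.
Bytes at offsets 2..3: 1A BD.
Big-endian stores the most-significant byte at the lowest address.
The bytes are already most-significant first: 0x1ABD.
0x1ABD = 6845.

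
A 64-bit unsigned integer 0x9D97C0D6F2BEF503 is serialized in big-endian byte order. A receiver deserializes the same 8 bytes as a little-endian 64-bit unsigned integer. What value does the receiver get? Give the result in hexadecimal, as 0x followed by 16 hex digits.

0x03F5BEF2D6C0979D

Stored big-endian, the bytes at ascending addresses are 9D 97 C0 D6 F2 BE F5 03.
Read back as little-endian, the first byte is least significant, giving 0x03F5BEF2D6C0979D.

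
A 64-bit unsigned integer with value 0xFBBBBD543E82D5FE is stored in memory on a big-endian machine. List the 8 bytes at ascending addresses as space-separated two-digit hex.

FB BB BD 54 3E 82 D5 FE

Split into bytes (most-significant first): FB BB BD 54 3E 82 D5 FE.
In big-endian order the high byte comes first in memory.
So the memory order matches the most-significant-first order: FB BB BD 54 3E 82 D5 FE.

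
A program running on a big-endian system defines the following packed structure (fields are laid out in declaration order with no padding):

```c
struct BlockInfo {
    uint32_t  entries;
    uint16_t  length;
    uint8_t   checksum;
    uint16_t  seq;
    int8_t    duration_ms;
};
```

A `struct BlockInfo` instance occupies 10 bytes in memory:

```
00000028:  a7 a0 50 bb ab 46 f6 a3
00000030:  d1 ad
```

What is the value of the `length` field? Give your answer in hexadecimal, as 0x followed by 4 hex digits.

0xAB46

`length` follows `entries` (4 bytes), so it starts at byte offset 4 and occupies 2 bytes.
Bytes at offsets 4..5: AB 46.
Big-endian: lowest address holds the most-significant byte.
The bytes are already most-significant first: 0xAB46.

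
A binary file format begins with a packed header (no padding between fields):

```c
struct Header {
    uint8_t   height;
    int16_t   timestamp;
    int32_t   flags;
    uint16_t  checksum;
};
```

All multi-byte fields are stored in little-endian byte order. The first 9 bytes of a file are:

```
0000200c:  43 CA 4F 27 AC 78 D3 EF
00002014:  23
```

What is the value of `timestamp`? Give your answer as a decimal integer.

20426

`timestamp` follows `height` (1 byte), so it starts at byte offset 1 and occupies 2 bytes.
Bytes at offsets 1..2: CA 4F.
Little-endian: lowest address holds the least-significant byte.
Reassemble most-significant byte first: 4F CA → 0x4FCA.
0x4FCA = 20426.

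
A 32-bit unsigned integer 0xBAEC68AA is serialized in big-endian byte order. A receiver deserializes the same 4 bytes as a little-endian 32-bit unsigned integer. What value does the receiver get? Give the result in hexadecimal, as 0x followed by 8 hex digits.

Stored big-endian, the bytes at ascending addresses are BA EC 68 AA.
Read back as little-endian, the first byte is least significant, giving 0xAA68ECBA.

0xAA68ECBA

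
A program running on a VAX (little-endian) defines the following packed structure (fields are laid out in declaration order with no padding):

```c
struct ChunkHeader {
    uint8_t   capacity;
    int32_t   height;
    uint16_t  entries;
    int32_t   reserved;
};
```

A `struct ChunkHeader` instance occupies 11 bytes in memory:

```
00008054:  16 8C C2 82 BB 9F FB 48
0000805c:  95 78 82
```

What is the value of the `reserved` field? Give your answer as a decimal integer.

`reserved` follows `capacity` (1 B), `height` (4 B), `entries` (2 B), so it starts at offset 1 + 4 + 2 = 7 and occupies 4 bytes.
Bytes at offsets 7..10: 48 95 78 82.
In little-endian order the low byte comes first in memory.
Reassemble most-significant byte first: 82 78 95 48 → 0x82789548.
Top bit is set, so as a signed 32-bit value this is 0x82789548 − 2^32 = -2106026680.

-2106026680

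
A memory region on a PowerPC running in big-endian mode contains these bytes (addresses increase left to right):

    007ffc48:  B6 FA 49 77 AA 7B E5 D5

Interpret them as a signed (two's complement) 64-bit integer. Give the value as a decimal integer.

-5261812436318820907

Big-endian: lowest address holds the most-significant byte.
The bytes are already most-significant first: 0xB6FA4977AA7BE5D5.
Top bit is set, so as a signed 64-bit value this is 0xB6FA4977AA7BE5D5 − 2^64 = -5261812436318820907.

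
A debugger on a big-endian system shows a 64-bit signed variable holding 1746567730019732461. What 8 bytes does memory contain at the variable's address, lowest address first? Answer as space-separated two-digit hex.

18 3D 0E 18 C3 FC 8B ED

1746567730019732461 in hexadecimal, padded to 64 bits, is 0x183D0E18C3FC8BED.
Split into bytes (most-significant first): 18 3D 0E 18 C3 FC 8B ED.
Big-endian stores the most-significant byte at the lowest address.
So the memory order matches the most-significant-first order: 18 3D 0E 18 C3 FC 8B ED.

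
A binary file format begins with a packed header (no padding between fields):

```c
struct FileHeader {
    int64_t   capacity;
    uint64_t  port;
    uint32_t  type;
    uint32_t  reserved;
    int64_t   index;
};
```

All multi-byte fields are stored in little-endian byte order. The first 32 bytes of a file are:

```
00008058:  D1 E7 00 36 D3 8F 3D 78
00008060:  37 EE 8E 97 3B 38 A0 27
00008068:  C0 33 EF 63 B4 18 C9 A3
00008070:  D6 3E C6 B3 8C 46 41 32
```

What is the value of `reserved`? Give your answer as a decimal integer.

`reserved` follows `capacity` (8 B), `port` (8 B), `type` (4 B), so it starts at offset 8 + 8 + 4 = 20 and occupies 4 bytes.
Bytes at offsets 20..23: B4 18 C9 A3.
Little-endian: lowest address holds the least-significant byte.
Reassemble most-significant byte first: A3 C9 18 B4 → 0xA3C918B4.
0xA3C918B4 = 2747865268.

2747865268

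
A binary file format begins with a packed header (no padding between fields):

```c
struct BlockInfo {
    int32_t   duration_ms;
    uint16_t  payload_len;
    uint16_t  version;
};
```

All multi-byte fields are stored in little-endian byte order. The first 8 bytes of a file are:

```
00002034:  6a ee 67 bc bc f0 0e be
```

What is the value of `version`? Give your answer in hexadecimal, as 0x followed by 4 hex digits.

`version` follows `duration_ms` (4 B), `payload_len` (2 B), so it starts at offset 4 + 2 = 6 and occupies 2 bytes.
Bytes at offsets 6..7: 0E BE.
Little-endian stores the least-significant byte at the lowest address.
Reassemble most-significant byte first: BE 0E → 0xBE0E.

0xBE0E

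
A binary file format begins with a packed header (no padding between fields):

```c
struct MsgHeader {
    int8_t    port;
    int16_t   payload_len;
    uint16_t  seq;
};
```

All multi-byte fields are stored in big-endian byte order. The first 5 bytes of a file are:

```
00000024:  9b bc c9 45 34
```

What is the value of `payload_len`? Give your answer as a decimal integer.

-17207

`payload_len` follows `port` (1 byte), so it starts at byte offset 1 and occupies 2 bytes.
Bytes at offsets 1..2: BC C9.
In big-endian order the high byte comes first in memory.
The bytes are already most-significant first: 0xBCC9.
Top bit is set, so as a signed 16-bit value this is 0xBCC9 − 2^16 = -17207.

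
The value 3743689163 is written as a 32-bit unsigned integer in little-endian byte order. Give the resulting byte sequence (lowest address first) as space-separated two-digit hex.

CB 29 24 DF

3743689163 in hexadecimal, padded to 32 bits, is 0xDF2429CB.
Split into bytes (most-significant first): DF 24 29 CB.
Little-endian stores the least-significant byte at the lowest address.
So at ascending addresses the bytes are CB 29 24 DF.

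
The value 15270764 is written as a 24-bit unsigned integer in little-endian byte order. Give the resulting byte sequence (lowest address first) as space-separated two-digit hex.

6C 03 E9

15270764 in hexadecimal, padded to 24 bits, is 0xE9036C.
Split into bytes (most-significant first): E9 03 6C.
Little-endian stores the least-significant byte at the lowest address.
So at ascending addresses the bytes are 6C 03 E9.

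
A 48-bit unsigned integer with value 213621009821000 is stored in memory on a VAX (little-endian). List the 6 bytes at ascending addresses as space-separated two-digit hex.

48 2D 68 84 49 C2

213621009821000 in hexadecimal, padded to 48 bits, is 0xC24984682D48.
Split into bytes (most-significant first): C2 49 84 68 2D 48.
Little-endian: lowest address holds the least-significant byte.
So at ascending addresses the bytes are 48 2D 68 84 49 C2.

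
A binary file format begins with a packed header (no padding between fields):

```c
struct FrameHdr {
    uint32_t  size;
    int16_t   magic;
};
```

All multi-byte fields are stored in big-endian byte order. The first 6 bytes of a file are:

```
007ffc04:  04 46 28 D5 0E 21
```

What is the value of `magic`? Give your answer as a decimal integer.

`magic` follows `size` (4 bytes), so it starts at byte offset 4 and occupies 2 bytes.
Bytes at offsets 4..5: 0E 21.
In big-endian order the high byte comes first in memory.
The bytes are already most-significant first: 0x0E21.
0x0E21 = 3617.

3617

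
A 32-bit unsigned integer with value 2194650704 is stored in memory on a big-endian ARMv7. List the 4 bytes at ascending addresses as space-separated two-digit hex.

2194650704 in hexadecimal, padded to 32 bits, is 0x82CFB650.
Split into bytes (most-significant first): 82 CF B6 50.
Big-endian: lowest address holds the most-significant byte.
So the memory order matches the most-significant-first order: 82 CF B6 50.

82 CF B6 50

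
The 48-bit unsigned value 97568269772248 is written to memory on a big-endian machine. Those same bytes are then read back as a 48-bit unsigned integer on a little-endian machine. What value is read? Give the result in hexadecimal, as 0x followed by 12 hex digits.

97568269772248 in 48-bit hexadecimal is 0x58BCE20FA5D8.
Stored big-endian, the bytes at ascending addresses are 58 BC E2 0F A5 D8.
Read back as little-endian, the first byte is least significant, giving 0xD8A50FE2BC58.

0xD8A50FE2BC58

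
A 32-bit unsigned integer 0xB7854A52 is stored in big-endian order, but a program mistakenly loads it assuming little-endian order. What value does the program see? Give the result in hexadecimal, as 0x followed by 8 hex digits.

0x524A85B7

Stored big-endian, the bytes at ascending addresses are B7 85 4A 52.
Read back as little-endian, the first byte is least significant, giving 0x524A85B7.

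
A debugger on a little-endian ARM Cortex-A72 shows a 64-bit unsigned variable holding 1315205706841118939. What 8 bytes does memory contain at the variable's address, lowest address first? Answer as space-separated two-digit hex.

DB D8 D4 42 9F 8C 40 12

1315205706841118939 in hexadecimal, padded to 64 bits, is 0x12408C9F42D4D8DB.
Split into bytes (most-significant first): 12 40 8C 9F 42 D4 D8 DB.
Little-endian stores the least-significant byte at the lowest address.
So at ascending addresses the bytes are DB D8 D4 42 9F 8C 40 12.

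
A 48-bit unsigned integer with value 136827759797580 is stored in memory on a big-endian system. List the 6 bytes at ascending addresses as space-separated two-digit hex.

136827759797580 in hexadecimal, padded to 48 bits, is 0x7C71B204A54C.
Split into bytes (most-significant first): 7C 71 B2 04 A5 4C.
In big-endian order the high byte comes first in memory.
So the memory order matches the most-significant-first order: 7C 71 B2 04 A5 4C.

7C 71 B2 04 A5 4C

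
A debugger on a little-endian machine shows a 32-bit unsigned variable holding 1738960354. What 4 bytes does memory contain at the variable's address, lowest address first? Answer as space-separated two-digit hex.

1738960354 in hexadecimal, padded to 32 bits, is 0x67A66DE2.
Split into bytes (most-significant first): 67 A6 6D E2.
Little-endian stores the least-significant byte at the lowest address.
So at ascending addresses the bytes are E2 6D A6 67.

E2 6D A6 67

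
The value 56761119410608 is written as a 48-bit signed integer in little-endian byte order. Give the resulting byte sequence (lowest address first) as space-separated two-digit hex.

B0 09 5C BA 9F 33

56761119410608 in hexadecimal, padded to 48 bits, is 0x339FBA5C09B0.
Split into bytes (most-significant first): 33 9F BA 5C 09 B0.
Little-endian: lowest address holds the least-significant byte.
So at ascending addresses the bytes are B0 09 5C BA 9F 33.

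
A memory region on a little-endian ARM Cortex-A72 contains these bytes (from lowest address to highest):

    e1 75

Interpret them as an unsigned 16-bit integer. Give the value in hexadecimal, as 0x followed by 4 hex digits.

0x75E1

Little-endian: lowest address holds the least-significant byte.
Reassemble most-significant byte first: 75 E1 → 0x75E1.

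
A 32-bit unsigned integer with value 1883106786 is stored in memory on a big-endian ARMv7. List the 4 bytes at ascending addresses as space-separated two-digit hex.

1883106786 in hexadecimal, padded to 32 bits, is 0x703DEDE2.
Split into bytes (most-significant first): 70 3D ED E2.
Big-endian: lowest address holds the most-significant byte.
So the memory order matches the most-significant-first order: 70 3D ED E2.

70 3D ED E2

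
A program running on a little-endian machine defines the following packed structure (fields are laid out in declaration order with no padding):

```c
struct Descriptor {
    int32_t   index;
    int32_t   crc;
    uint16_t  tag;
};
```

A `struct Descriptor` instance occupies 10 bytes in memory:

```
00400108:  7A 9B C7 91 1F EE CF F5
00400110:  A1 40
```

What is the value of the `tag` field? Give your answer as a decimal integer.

16545

`tag` follows `index` (4 B), `crc` (4 B), so it starts at offset 4 + 4 = 8 and occupies 2 bytes.
Bytes at offsets 8..9: A1 40.
Little-endian: lowest address holds the least-significant byte.
Reassemble most-significant byte first: 40 A1 → 0x40A1.
0x40A1 = 16545.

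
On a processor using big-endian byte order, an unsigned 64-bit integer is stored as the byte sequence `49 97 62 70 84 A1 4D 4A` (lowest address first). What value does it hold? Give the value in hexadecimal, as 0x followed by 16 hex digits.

0x4997627084A14D4A

Big-endian: lowest address holds the most-significant byte.
The bytes are already most-significant first: 0x4997627084A14D4A.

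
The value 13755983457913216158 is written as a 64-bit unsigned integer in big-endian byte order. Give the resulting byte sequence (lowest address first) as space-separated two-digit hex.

13755983457913216158 in hexadecimal, padded to 64 bits, is 0xBEE7121299111C9E.
Split into bytes (most-significant first): BE E7 12 12 99 11 1C 9E.
Big-endian stores the most-significant byte at the lowest address.
So the memory order matches the most-significant-first order: BE E7 12 12 99 11 1C 9E.

BE E7 12 12 99 11 1C 9E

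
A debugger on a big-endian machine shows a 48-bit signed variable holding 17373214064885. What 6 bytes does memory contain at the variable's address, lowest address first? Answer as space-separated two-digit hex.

0F CD 04 40 C0 F5

17373214064885 in hexadecimal, padded to 48 bits, is 0x0FCD0440C0F5.
Split into bytes (most-significant first): 0F CD 04 40 C0 F5.
Big-endian: lowest address holds the most-significant byte.
So the memory order matches the most-significant-first order: 0F CD 04 40 C0 F5.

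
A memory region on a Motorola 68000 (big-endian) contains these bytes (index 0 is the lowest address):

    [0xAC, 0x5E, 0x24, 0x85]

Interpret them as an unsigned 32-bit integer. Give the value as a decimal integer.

2891850885

Big-endian: lowest address holds the most-significant byte.
The bytes are already most-significant first: 0xAC5E2485.
0xAC5E2485 = 2891850885.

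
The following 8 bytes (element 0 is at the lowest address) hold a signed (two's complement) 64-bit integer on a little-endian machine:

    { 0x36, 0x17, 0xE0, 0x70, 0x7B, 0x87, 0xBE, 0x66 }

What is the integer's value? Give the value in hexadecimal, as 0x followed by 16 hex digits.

Little-endian stores the least-significant byte at the lowest address.
Reassemble most-significant byte first: 66 BE 87 7B 70 E0 17 36 → 0x66BE877B70E01736.

0x66BE877B70E01736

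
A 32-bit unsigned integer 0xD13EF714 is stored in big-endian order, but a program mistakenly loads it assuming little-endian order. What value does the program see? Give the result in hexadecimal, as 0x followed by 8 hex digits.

0x14F73ED1

Stored big-endian, the bytes at ascending addresses are D1 3E F7 14.
Read back as little-endian, the first byte is least significant, giving 0x14F73ED1.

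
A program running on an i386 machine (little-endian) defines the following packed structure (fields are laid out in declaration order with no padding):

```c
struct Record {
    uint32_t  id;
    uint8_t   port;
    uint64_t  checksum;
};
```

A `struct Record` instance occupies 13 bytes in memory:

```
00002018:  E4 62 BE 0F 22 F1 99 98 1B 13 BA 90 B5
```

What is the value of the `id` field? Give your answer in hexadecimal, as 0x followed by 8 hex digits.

0x0FBE62E4

`id` is the first field, at byte offset 0, occupying 4 bytes.
Bytes at offsets 0..3: E4 62 BE 0F.
Little-endian: lowest address holds the least-significant byte.
Reassemble most-significant byte first: 0F BE 62 E4 → 0x0FBE62E4.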